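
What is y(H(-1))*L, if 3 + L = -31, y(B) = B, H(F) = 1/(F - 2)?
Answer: 34/3 ≈ 11.333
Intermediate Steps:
H(F) = 1/(-2 + F)
L = -34 (L = -3 - 31 = -34)
y(H(-1))*L = -34/(-2 - 1) = -34/(-3) = -⅓*(-34) = 34/3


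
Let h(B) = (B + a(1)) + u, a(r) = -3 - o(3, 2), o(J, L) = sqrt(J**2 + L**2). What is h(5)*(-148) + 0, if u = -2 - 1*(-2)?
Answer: -296 + 148*sqrt(13) ≈ 237.62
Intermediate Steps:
a(r) = -3 - sqrt(13) (a(r) = -3 - sqrt(3**2 + 2**2) = -3 - sqrt(9 + 4) = -3 - sqrt(13))
u = 0 (u = -2 + 2 = 0)
h(B) = -3 + B - sqrt(13) (h(B) = (B + (-3 - sqrt(13))) + 0 = (-3 + B - sqrt(13)) + 0 = -3 + B - sqrt(13))
h(5)*(-148) + 0 = (-3 + 5 - sqrt(13))*(-148) + 0 = (2 - sqrt(13))*(-148) + 0 = (-296 + 148*sqrt(13)) + 0 = -296 + 148*sqrt(13)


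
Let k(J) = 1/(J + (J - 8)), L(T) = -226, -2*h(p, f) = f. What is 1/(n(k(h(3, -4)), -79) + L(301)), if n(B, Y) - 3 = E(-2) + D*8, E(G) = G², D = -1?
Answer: -1/227 ≈ -0.0044053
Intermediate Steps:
h(p, f) = -f/2
k(J) = 1/(-8 + 2*J) (k(J) = 1/(J + (-8 + J)) = 1/(-8 + 2*J))
n(B, Y) = -1 (n(B, Y) = 3 + ((-2)² - 1*8) = 3 + (4 - 8) = 3 - 4 = -1)
1/(n(k(h(3, -4)), -79) + L(301)) = 1/(-1 - 226) = 1/(-227) = -1/227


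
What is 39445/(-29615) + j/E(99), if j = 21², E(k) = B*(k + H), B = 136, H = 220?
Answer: -339644333/256963432 ≈ -1.3218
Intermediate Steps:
E(k) = 29920 + 136*k (E(k) = 136*(k + 220) = 136*(220 + k) = 29920 + 136*k)
j = 441
39445/(-29615) + j/E(99) = 39445/(-29615) + 441/(29920 + 136*99) = 39445*(-1/29615) + 441/(29920 + 13464) = -7889/5923 + 441/43384 = -339644333/256963432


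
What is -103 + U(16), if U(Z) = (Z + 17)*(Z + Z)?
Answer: 953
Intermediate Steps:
U(Z) = 2*Z*(17 + Z) (U(Z) = (17 + Z)*(2*Z) = 2*Z*(17 + Z))
-103 + U(16) = -103 + 2*16*(17 + 16) = -103 + 2*16*33 = -103 + 1056 = 953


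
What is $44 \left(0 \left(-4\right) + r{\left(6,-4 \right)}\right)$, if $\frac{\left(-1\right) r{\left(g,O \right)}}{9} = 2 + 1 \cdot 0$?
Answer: $-792$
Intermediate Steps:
$r{\left(g,O \right)} = -18$ ($r{\left(g,O \right)} = - 9 \left(2 + 1 \cdot 0\right) = - 9 \left(2 + 0\right) = \left(-9\right) 2 = -18$)
$44 \left(0 \left(-4\right) + r{\left(6,-4 \right)}\right) = 44 \left(0 \left(-4\right) - 18\right) = 44 \left(0 - 18\right) = 44 \left(-18\right) = -792$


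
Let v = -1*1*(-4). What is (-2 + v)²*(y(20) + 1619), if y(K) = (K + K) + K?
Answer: 6716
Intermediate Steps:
y(K) = 3*K (y(K) = 2*K + K = 3*K)
v = 4 (v = -1*(-4) = 4)
(-2 + v)²*(y(20) + 1619) = (-2 + 4)²*(3*20 + 1619) = 2²*(60 + 1619) = 4*1679 = 6716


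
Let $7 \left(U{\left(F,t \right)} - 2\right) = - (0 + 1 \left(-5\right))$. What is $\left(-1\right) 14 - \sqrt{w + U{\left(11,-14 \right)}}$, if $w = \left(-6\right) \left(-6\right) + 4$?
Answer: $-14 - \frac{\sqrt{2093}}{7} \approx -20.536$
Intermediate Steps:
$w = 40$ ($w = 36 + 4 = 40$)
$U{\left(F,t \right)} = \frac{19}{7}$ ($U{\left(F,t \right)} = 2 + \frac{\left(-1\right) \left(0 + 1 \left(-5\right)\right)}{7} = 2 + \frac{\left(-1\right) \left(0 - 5\right)}{7} = 2 + \frac{\left(-1\right) \left(-5\right)}{7} = 2 + \frac{1}{7} \cdot 5 = 2 + \frac{5}{7} = \frac{19}{7}$)
$\left(-1\right) 14 - \sqrt{w + U{\left(11,-14 \right)}} = \left(-1\right) 14 - \sqrt{40 + \frac{19}{7}} = -14 - \sqrt{\frac{299}{7}} = -14 - \frac{\sqrt{2093}}{7}$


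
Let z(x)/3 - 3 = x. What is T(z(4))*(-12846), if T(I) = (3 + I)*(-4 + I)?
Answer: -5241168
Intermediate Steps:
z(x) = 9 + 3*x
T(I) = (-4 + I)*(3 + I)
T(z(4))*(-12846) = (-12 + (9 + 3*4)² - (9 + 3*4))*(-12846) = (-12 + (9 + 12)² - (9 + 12))*(-12846) = (-12 + 21² - 1*21)*(-12846) = (-12 + 441 - 21)*(-12846) = 408*(-12846) = -5241168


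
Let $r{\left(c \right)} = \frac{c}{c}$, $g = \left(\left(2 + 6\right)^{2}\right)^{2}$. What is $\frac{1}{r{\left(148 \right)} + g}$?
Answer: $\frac{1}{4097} \approx 0.00024408$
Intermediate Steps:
$g = 4096$ ($g = \left(8^{2}\right)^{2} = 64^{2} = 4096$)
$r{\left(c \right)} = 1$
$\frac{1}{r{\left(148 \right)} + g} = \frac{1}{1 + 4096} = \frac{1}{4097}$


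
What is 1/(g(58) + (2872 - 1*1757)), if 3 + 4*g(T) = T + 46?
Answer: 4/4561 ≈ 0.00087700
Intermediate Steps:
g(T) = 43/4 + T/4 (g(T) = -¾ + (T + 46)/4 = -¾ + (46 + T)/4 = -¾ + (23/2 + T/4) = 43/4 + T/4)
1/(g(58) + (2872 - 1*1757)) = 1/((43/4 + (¼)*58) + (2872 - 1*1757)) = 1/((43/4 + 29/2) + (2872 - 1757)) = 1/(101/4 + 1115) = 1/(4561/4) = 4/4561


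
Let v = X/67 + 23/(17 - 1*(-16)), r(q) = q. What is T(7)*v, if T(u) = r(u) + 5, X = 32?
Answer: 10388/737 ≈ 14.095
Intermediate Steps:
T(u) = 5 + u (T(u) = u + 5 = 5 + u)
v = 2597/2211 (v = 32/67 + 23/(17 - 1*(-16)) = 32*(1/67) + 23/(17 + 16) = 32/67 + 23/33 = 2597/2211 ≈ 1.1746)
T(7)*v = (5 + 7)*(2597/2211) = 12*(2597/2211) = 10388/737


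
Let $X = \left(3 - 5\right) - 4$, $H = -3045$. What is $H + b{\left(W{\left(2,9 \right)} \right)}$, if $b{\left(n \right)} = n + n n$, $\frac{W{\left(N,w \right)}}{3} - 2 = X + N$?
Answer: $-3015$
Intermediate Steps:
$X = -6$ ($X = -2 - 4 = -6$)
$W{\left(N,w \right)} = -12 + 3 N$ ($W{\left(N,w \right)} = 6 + 3 \left(-6 + N\right) = 6 + \left(-18 + 3 N\right) = -12 + 3 N$)
$b{\left(n \right)} = n + n^{2}$
$H + b{\left(W{\left(2,9 \right)} \right)} = -3045 + \left(-12 + 3 \cdot 2\right) \left(1 + \left(-12 + 3 \cdot 2\right)\right) = -3045 + \left(-12 + 6\right) \left(1 + \left(-12 + 6\right)\right) = -3045 - 6 \left(1 - 6\right) = -3045 - -30 = -3045 + 30 = -3015$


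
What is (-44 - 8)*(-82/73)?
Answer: 4264/73 ≈ 58.411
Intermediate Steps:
(-44 - 8)*(-82/73) = -(-4264)/73 = -52*(-82/73) = 4264/73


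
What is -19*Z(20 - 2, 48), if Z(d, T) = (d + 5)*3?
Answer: -1311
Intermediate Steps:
Z(d, T) = 15 + 3*d (Z(d, T) = (5 + d)*3 = 15 + 3*d)
-19*Z(20 - 2, 48) = -19*(15 + 3*(20 - 2)) = -19*(15 + 3*18) = -19*(15 + 54) = -19*69 = -1311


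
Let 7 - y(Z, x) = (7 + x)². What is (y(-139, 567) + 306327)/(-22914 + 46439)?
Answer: -23142/23525 ≈ -0.98372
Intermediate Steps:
y(Z, x) = 7 - (7 + x)²
(y(-139, 567) + 306327)/(-22914 + 46439) = ((7 - (7 + 567)²) + 306327)/(-22914 + 46439) = ((7 - 1*574²) + 306327)/23525 = ((7 - 1*329476) + 306327)*(1/23525) = ((7 - 329476) + 306327)*(1/23525) = (-329469 + 306327)*(1/23525) = -23142*1/23525 = -23142/23525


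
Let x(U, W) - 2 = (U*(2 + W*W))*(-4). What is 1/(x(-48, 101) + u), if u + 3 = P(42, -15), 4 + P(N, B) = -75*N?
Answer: 1/1955821 ≈ 5.1129e-7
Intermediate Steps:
P(N, B) = -4 - 75*N
u = -3157 (u = -3 + (-4 - 75*42) = -3 + (-4 - 3150) = -3 - 3154 = -3157)
x(U, W) = 2 - 4*U*(2 + W²) (x(U, W) = 2 + (U*(2 + W*W))*(-4) = 2 + (U*(2 + W²))*(-4) = 2 - 4*U*(2 + W²))
1/(x(-48, 101) + u) = 1/((2 - 8*(-48) - 4*(-48)*101²) - 3157) = 1/((2 + 384 - 4*(-48)*10201) - 3157) = 1/((2 + 384 + 1958592) - 3157) = 1/(1958978 - 3157) = 1/1955821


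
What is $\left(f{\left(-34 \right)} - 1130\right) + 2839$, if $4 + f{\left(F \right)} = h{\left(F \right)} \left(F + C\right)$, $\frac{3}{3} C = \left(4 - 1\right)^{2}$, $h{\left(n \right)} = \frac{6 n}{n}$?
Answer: $1555$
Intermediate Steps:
$h{\left(n \right)} = 6$
$C = 9$ ($C = \left(4 - 1\right)^{2} = 3^{2} = 9$)
$f{\left(F \right)} = 50 + 6 F$ ($f{\left(F \right)} = -4 + 6 \left(F + 9\right) = -4 + 6 \left(9 + F\right) = -4 + \left(54 + 6 F\right) = 50 + 6 F$)
$\left(f{\left(-34 \right)} - 1130\right) + 2839 = \left(\left(50 + 6 \left(-34\right)\right) - 1130\right) + 2839 = \left(\left(50 - 204\right) - 1130\right) + 2839 = \left(-154 - 1130\right) + 2839 = -1284 + 2839 = 1555$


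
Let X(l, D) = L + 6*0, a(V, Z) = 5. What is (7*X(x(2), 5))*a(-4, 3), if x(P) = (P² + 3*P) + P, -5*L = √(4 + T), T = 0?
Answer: -14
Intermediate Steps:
L = -⅖ (L = -√(4 + 0)/5 = -√4/5 = -⅕*2 = -⅖ ≈ -0.40000)
x(P) = P² + 4*P
X(l, D) = -⅖ (X(l, D) = -⅖ + 6*0 = -⅖ + 0 = -⅖)
(7*X(x(2), 5))*a(-4, 3) = (7*(-⅖))*5 = -14/5*5 = -14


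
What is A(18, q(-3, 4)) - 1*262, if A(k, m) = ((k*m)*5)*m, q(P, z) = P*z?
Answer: 12698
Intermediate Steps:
A(k, m) = 5*k*m² (A(k, m) = (5*k*m)*m = 5*k*m²)
A(18, q(-3, 4)) - 1*262 = 5*18*(-3*4)² - 1*262 = 5*18*(-12)² - 262 = 5*18*144 - 262 = 12960 - 262 = 12698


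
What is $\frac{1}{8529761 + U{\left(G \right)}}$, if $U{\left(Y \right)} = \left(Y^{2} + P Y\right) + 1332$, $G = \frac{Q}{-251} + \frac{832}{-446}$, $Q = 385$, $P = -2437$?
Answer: $\frac{3132976729}{26753706189258709} \approx 1.171 \cdot 10^{-7}$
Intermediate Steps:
$G = - \frac{190271}{55973}$ ($G = \frac{385}{-251} + \frac{832}{-446} = 385 \left(- \frac{1}{251}\right) + 832 \left(- \frac{1}{446}\right) = - \frac{385}{251} - \frac{416}{223} = - \frac{190271}{55973} \approx -3.3993$)
$U{\left(Y \right)} = 1332 + Y^{2} - 2437 Y$ ($U{\left(Y \right)} = \left(Y^{2} - 2437 Y\right) + 1332 = 1332 + Y^{2} - 2437 Y$)
$\frac{1}{8529761 + U{\left(G \right)}} = \frac{1}{8529761 + \left(1332 + \left(- \frac{190271}{55973}\right)^{2} - - \frac{463690427}{55973}\right)} = \frac{1}{8529761 + \left(1332 + \frac{36203053441}{3132976729} + \frac{463690427}{55973}\right)} = \frac{1}{8529761 + \frac{30163472326940}{3132976729}} = \frac{1}{\frac{26753706189258709}{3132976729}} = \frac{3132976729}{26753706189258709}$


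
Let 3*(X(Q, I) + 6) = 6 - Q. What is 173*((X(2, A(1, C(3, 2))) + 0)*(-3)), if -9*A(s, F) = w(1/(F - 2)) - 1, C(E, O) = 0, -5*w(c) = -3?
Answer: 2422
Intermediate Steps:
w(c) = 3/5 (w(c) = -1/5*(-3) = 3/5)
A(s, F) = 2/45 (A(s, F) = -(3/5 - 1)/9 = -1/9*(-2/5) = 2/45)
X(Q, I) = -4 - Q/3 (X(Q, I) = -6 + (6 - Q)/3 = -6 + (2 - Q/3) = -4 - Q/3)
173*((X(2, A(1, C(3, 2))) + 0)*(-3)) = 173*(((-4 - 1/3*2) + 0)*(-3)) = 173*(((-4 - 2/3) + 0)*(-3)) = 173*((-14/3 + 0)*(-3)) = 173*(-14/3*(-3)) = 173*14 = 2422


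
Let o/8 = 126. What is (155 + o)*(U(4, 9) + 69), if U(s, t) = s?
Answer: 84899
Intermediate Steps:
o = 1008 (o = 8*126 = 1008)
(155 + o)*(U(4, 9) + 69) = (155 + 1008)*(4 + 69) = 1163*73 = 84899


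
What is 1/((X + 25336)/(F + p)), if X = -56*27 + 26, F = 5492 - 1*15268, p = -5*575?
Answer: -4217/7950 ≈ -0.53044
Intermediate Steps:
p = -2875
F = -9776 (F = 5492 - 15268 = -9776)
X = -1486 (X = -1512 + 26 = -1486)
1/((X + 25336)/(F + p)) = 1/((-1486 + 25336)/(-9776 - 2875)) = 1/(23850/(-12651)) = 1/(23850*(-1/12651)) = 1/(-7950/4217) = -4217/7950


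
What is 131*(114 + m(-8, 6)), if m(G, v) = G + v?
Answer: 14672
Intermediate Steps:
131*(114 + m(-8, 6)) = 131*(114 + (-8 + 6)) = 131*(114 - 2) = 131*112 = 14672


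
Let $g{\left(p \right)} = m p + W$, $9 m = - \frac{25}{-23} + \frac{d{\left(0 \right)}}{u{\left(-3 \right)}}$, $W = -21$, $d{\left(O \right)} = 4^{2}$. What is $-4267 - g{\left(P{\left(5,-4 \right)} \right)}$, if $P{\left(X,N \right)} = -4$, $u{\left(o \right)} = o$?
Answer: $- \frac{2637938}{621} \approx -4247.9$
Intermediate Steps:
$d{\left(O \right)} = 16$
$m = - \frac{293}{621}$ ($m = \frac{- \frac{25}{-23} + \frac{16}{-3}}{9} = \frac{\left(-25\right) \left(- \frac{1}{23}\right) + 16 \left(- \frac{1}{3}\right)}{9} = \frac{\frac{25}{23} - \frac{16}{3}}{9} = \frac{1}{9} \left(- \frac{293}{69}\right) = - \frac{293}{621} \approx -0.47182$)
$g{\left(p \right)} = -21 - \frac{293 p}{621}$ ($g{\left(p \right)} = - \frac{293 p}{621} - 21 = -21 - \frac{293 p}{621}$)
$-4267 - g{\left(P{\left(5,-4 \right)} \right)} = -4267 - \left(-21 - - \frac{1172}{621}\right) = -4267 - \left(-21 + \frac{1172}{621}\right) = -4267 - - \frac{11869}{621} = -4267 + \frac{11869}{621} = - \frac{2637938}{621}$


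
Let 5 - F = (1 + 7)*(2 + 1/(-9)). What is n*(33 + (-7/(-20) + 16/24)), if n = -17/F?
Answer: 8007/140 ≈ 57.193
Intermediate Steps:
F = -91/9 (F = 5 - (1 + 7)*(2 + 1/(-9)) = 5 - 8*(2 - ⅑) = 5 - 8*17/9 = 5 - 1*136/9 = 5 - 136/9 = -91/9 ≈ -10.111)
n = 153/91 (n = -17/(-91/9) = -17*(-9/91) = 153/91 ≈ 1.6813)
n*(33 + (-7/(-20) + 16/24)) = 153*(33 + (-7/(-20) + 16/24))/91 = 153*(33 + (-7*(-1/20) + 16*(1/24)))/91 = 153*(33 + (7/20 + ⅔))/91 = 153*(33 + 61/60)/91 = (153/91)*(2041/60) = 8007/140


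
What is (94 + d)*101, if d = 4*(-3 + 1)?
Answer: 8686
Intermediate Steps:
d = -8 (d = 4*(-2) = -8)
(94 + d)*101 = (94 - 8)*101 = 86*101 = 8686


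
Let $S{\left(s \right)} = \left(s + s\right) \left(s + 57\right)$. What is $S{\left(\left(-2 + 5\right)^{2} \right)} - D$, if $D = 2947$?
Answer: $-1759$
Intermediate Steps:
$S{\left(s \right)} = 2 s \left(57 + s\right)$
$S{\left(\left(-2 + 5\right)^{2} \right)} - D = 2 \left(-2 + 5\right)^{2} \left(57 + \left(-2 + 5\right)^{2}\right) - 2947 = 2 \cdot 3^{2} \left(57 + 3^{2}\right) - 2947 = 2 \cdot 9 \left(57 + 9\right) - 2947 = 2 \cdot 9 \cdot 66 - 2947 = 1188 - 2947 = -1759$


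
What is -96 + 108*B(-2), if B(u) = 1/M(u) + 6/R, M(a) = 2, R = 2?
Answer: 282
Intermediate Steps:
B(u) = 7/2 (B(u) = 1/2 + 6/2 = 1*(½) + 6*(½) = ½ + 3 = 7/2)
-96 + 108*B(-2) = -96 + 108*(7/2) = -96 + 378 = 282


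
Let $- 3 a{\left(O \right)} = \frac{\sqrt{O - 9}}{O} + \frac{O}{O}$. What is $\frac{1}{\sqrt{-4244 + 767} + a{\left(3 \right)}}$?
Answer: $- \frac{9}{3 + i \sqrt{6} - 9 i \sqrt{3477}} \approx -9.6756 \cdot 10^{-5} - 0.017037 i$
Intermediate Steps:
$a{\left(O \right)} = - \frac{1}{3} - \frac{\sqrt{-9 + O}}{3 O}$ ($a{\left(O \right)} = - \frac{\frac{\sqrt{O - 9}}{O} + \frac{O}{O}}{3} = - \frac{\frac{\sqrt{-9 + O}}{O} + 1}{3} = - \frac{1 + \frac{\sqrt{-9 + O}}{O}}{3} = - \frac{1}{3} - \frac{\sqrt{-9 + O}}{3 O}$)
$\frac{1}{\sqrt{-4244 + 767} + a{\left(3 \right)}} = \frac{1}{\sqrt{-4244 + 767} + \frac{\left(-1\right) 3 - \sqrt{-9 + 3}}{3 \cdot 3}} = \frac{1}{\sqrt{-3477} + \frac{1}{3} \cdot \frac{1}{3} \left(-3 - \sqrt{-6}\right)} = \frac{1}{i \sqrt{3477} + \frac{1}{3} \cdot \frac{1}{3} \left(-3 - i \sqrt{6}\right)} = \frac{1}{i \sqrt{3477} - \left(\frac{1}{3} + \frac{i \sqrt{6}}{9}\right)} = \frac{1}{- \frac{1}{3} + i \sqrt{3477} - \frac{i \sqrt{6}}{9}}$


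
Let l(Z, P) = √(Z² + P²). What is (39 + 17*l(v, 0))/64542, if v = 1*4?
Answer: 107/64542 ≈ 0.0016578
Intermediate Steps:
v = 4
l(Z, P) = √(P² + Z²)
(39 + 17*l(v, 0))/64542 = (39 + 17*√(0² + 4²))/64542 = (39 + 17*√(0 + 16))*(1/64542) = (39 + 17*√16)*(1/64542) = (39 + 17*4)*(1/64542) = (39 + 68)*(1/64542) = 107*(1/64542) = 107/64542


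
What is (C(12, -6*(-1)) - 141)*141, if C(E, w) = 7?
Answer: -18894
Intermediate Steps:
(C(12, -6*(-1)) - 141)*141 = (7 - 141)*141 = -134*141 = -18894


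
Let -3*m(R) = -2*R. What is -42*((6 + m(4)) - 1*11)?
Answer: 98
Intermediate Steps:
m(R) = 2*R/3 (m(R) = -(-2)*R/3 = 2*R/3)
-42*((6 + m(4)) - 1*11) = -42*((6 + (⅔)*4) - 1*11) = -42*((6 + 8/3) - 11) = -42*(26/3 - 11) = -42*(-7/3) = 98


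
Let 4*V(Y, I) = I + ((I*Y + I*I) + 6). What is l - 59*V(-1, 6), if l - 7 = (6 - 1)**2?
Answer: -1175/2 ≈ -587.50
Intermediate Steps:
l = 32 (l = 7 + (6 - 1)**2 = 7 + 5**2 = 7 + 25 = 32)
V(Y, I) = 3/2 + I/4 + I**2/4 + I*Y/4 (V(Y, I) = (I + ((I*Y + I*I) + 6))/4 = (I + ((I*Y + I**2) + 6))/4 = (I + ((I**2 + I*Y) + 6))/4 = (I + (6 + I**2 + I*Y))/4 = (6 + I + I**2 + I*Y)/4 = 3/2 + I/4 + I**2/4 + I*Y/4)
l - 59*V(-1, 6) = 32 - 59*(3/2 + (1/4)*6 + (1/4)*6**2 + (1/4)*6*(-1)) = 32 - 59*(3/2 + 3/2 + (1/4)*36 - 3/2) = 32 - 59*(3/2 + 3/2 + 9 - 3/2) = 32 - 59*21/2 = 32 - 1239/2 = -1175/2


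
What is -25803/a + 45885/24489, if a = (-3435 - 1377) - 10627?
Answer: 446769394/126028557 ≈ 3.5450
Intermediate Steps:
a = -15439 (a = -4812 - 10627 = -15439)
-25803/a + 45885/24489 = -25803/(-15439) + 45885/24489 = -25803*(-1/15439) + 45885*(1/24489) = 25803/15439 + 15295/8163 = 446769394/126028557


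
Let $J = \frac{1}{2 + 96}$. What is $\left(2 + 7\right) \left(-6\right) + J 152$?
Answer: $- \frac{2570}{49} \approx -52.449$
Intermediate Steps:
$J = \frac{1}{98} \approx 0.010204$
$\left(2 + 7\right) \left(-6\right) + J 152 = \left(2 + 7\right) \left(-6\right) + \frac{1}{98} \cdot 152 = 9 \left(-6\right) + \frac{76}{49} = -54 + \frac{76}{49} = - \frac{2570}{49}$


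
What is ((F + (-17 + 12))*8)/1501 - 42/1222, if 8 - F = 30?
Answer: -163497/917111 ≈ -0.17827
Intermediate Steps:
F = -22 (F = 8 - 1*30 = 8 - 30 = -22)
((F + (-17 + 12))*8)/1501 - 42/1222 = ((-22 + (-17 + 12))*8)/1501 - 42/1222 = ((-22 - 5)*8)*(1/1501) - 42*1/1222 = -27*8*(1/1501) - 21/611 = -216*1/1501 - 21/611 = -216/1501 - 21/611 = -163497/917111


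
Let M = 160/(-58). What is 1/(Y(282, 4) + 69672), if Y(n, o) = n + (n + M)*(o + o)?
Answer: 29/2093450 ≈ 1.3853e-5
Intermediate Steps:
M = -80/29 (M = 160*(-1/58) = -80/29 ≈ -2.7586)
Y(n, o) = n + 2*o*(-80/29 + n) (Y(n, o) = n + (n - 80/29)*(o + o) = n + (-80/29 + n)*(2*o) = n + 2*o*(-80/29 + n))
1/(Y(282, 4) + 69672) = 1/((282 - 160/29*4 + 2*282*4) + 69672) = 1/((282 - 640/29 + 2256) + 69672) = 1/(72962/29 + 69672) = 1/(2093450/29) = 29/2093450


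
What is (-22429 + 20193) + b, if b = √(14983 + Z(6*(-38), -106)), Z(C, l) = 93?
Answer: -2236 + 2*√3769 ≈ -2113.2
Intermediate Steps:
b = 2*√3769 (b = √(14983 + 93) = √15076 = 2*√3769 ≈ 122.78)
(-22429 + 20193) + b = (-22429 + 20193) + 2*√3769 = -2236 + 2*√3769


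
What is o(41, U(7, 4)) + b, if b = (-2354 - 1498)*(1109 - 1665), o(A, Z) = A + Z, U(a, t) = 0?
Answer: 2141753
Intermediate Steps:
b = 2141712 (b = -3852*(-556) = 2141712)
o(41, U(7, 4)) + b = (41 + 0) + 2141712 = 41 + 2141712 = 2141753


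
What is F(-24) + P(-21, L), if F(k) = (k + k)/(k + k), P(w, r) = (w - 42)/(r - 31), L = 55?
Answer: -13/8 ≈ -1.6250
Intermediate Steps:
P(w, r) = (-42 + w)/(-31 + r)
F(k) = 1 (F(k) = (2*k)/((2*k)) = (2*k)*(1/(2*k)) = 1)
F(-24) + P(-21, L) = 1 + (-42 - 21)/(-31 + 55) = 1 - 63/24 = 1 + (1/24)*(-63) = 1 - 21/8 = -13/8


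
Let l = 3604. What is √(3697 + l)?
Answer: 7*√149 ≈ 85.446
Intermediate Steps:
√(3697 + l) = √(3697 + 3604) = √7301 = 7*√149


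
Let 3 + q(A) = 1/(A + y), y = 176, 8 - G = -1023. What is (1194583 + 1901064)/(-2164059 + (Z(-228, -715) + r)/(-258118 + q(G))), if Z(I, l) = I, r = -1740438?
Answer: -160742526090627/112369151355142 ≈ -1.4305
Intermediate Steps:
G = 1031 (G = 8 - 1*(-1023) = 8 + 1023 = 1031)
q(A) = -3 + 1/(176 + A) (q(A) = -3 + 1/(A + 176) = -3 + 1/(176 + A))
(1194583 + 1901064)/(-2164059 + (Z(-228, -715) + r)/(-258118 + q(G))) = (1194583 + 1901064)/(-2164059 + (-228 - 1740438)/(-258118 + (-527 - 3*1031)/(176 + 1031))) = 3095647/(-2164059 - 1740666/(-258118 + (-527 - 3093)/1207)) = 3095647/(-2164059 - 1740666/(-258118 + (1/1207)*(-3620))) = 3095647/(-2164059 - 1740666/(-258118 - 3620/1207)) = 3095647/(-2164059 - 1740666/(-311552046/1207)) = 3095647/(-2164059 - 1740666*(-1207/311552046)) = 3095647/(-2164059 + 350163977/51925341) = 3095647/(-112369151355142/51925341) = 3095647*(-51925341/112369151355142) = -160742526090627/112369151355142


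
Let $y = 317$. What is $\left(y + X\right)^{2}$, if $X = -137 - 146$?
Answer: $1156$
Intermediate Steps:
$X = -283$
$\left(y + X\right)^{2} = \left(317 - 283\right)^{2} = 34^{2} = 1156$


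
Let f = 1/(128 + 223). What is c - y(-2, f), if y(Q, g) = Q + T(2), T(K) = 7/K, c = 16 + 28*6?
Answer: 365/2 ≈ 182.50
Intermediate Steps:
c = 184 (c = 16 + 168 = 184)
f = 1/351 ≈ 0.0028490
y(Q, g) = 7/2 + Q (y(Q, g) = Q + 7/2 = 7/2 + Q)
c - y(-2, f) = 184 - (7/2 - 2) = 184 - 1*3/2 = 184 - 3/2 = 365/2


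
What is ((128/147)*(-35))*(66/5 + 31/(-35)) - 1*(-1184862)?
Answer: 174119546/147 ≈ 1.1845e+6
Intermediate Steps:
((128/147)*(-35))*(66/5 + 31/(-35)) - 1*(-1184862) = ((128*(1/147))*(-35))*(66*(⅕) + 31*(-1/35)) + 1184862 = ((128/147)*(-35))*(66/5 - 31/35) + 1184862 = -640/21*431/35 + 1184862 = -55168/147 + 1184862 = 174119546/147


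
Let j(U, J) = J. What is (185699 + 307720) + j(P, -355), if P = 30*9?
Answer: 493064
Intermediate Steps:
P = 270
(185699 + 307720) + j(P, -355) = (185699 + 307720) - 355 = 493419 - 355 = 493064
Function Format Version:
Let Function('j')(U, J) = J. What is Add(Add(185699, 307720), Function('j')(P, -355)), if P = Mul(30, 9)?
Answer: 493064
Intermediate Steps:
P = 270
Add(Add(185699, 307720), Function('j')(P, -355)) = Add(Add(185699, 307720), -355) = Add(493419, -355) = 493064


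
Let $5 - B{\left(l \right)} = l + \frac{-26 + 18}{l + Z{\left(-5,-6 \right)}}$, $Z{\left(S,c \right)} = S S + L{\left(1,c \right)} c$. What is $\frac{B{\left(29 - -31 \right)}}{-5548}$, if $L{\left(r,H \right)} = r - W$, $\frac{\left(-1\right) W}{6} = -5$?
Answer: $\frac{14237}{1436932} \approx 0.0099079$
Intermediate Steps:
$W = 30$ ($W = \left(-6\right) \left(-5\right) = 30$)
$L{\left(r,H \right)} = -30 + r$ ($L{\left(r,H \right)} = r - 30 = -30 + r$)
$Z{\left(S,c \right)} = S^{2} - 29 c$ ($Z{\left(S,c \right)} = S S + \left(-30 + 1\right) c = S^{2} - 29 c$)
$B{\left(l \right)} = 5 - l + \frac{8}{199 + l}$ ($B{\left(l \right)} = 5 - \left(l + \frac{-26 + 18}{l + \left(\left(-5\right)^{2} - -174\right)}\right) = 5 - \left(l - \frac{8}{l + \left(25 + 174\right)}\right) = 5 - \left(l - \frac{8}{l + 199}\right) = 5 - \left(l - \frac{8}{199 + l}\right) = 5 - l + \frac{8}{199 + l}$)
$\frac{B{\left(29 - -31 \right)}}{-5548} = \frac{\frac{1}{199 + \left(29 - -31\right)} \left(1003 - \left(29 - -31\right)^{2} - 194 \left(29 - -31\right)\right)}{-5548} = \frac{1003 - \left(29 + 31\right)^{2} - 194 \left(29 + 31\right)}{199 + \left(29 + 31\right)} \left(- \frac{1}{5548}\right) = \frac{1003 - 60^{2} - 11640}{199 + 60} \left(- \frac{1}{5548}\right) = \frac{1003 - 3600 - 11640}{259} \left(- \frac{1}{5548}\right) = \frac{1}{259} \left(-14237\right) \left(- \frac{1}{5548}\right) = \left(- \frac{14237}{259}\right) \left(- \frac{1}{5548}\right) = \frac{14237}{1436932}$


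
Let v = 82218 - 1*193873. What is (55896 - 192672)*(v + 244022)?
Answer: -18104628792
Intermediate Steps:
v = -111655 (v = 82218 - 193873 = -111655)
(55896 - 192672)*(v + 244022) = (55896 - 192672)*(-111655 + 244022) = -136776*132367 = -18104628792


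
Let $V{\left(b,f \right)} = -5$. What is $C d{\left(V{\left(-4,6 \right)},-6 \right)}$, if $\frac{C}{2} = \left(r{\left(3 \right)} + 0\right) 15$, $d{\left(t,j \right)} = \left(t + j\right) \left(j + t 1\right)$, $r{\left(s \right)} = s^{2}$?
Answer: $32670$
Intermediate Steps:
$d{\left(t,j \right)} = \left(j + t\right)^{2}$ ($d{\left(t,j \right)} = \left(j + t\right) \left(j + t\right) = \left(j + t\right)^{2}$)
$C = 270$ ($C = 2 \left(3^{2} + 0\right) 15 = 2 \left(9 + 0\right) 15 = 2 \cdot 9 \cdot 15 = 2 \cdot 135 = 270$)
$C d{\left(V{\left(-4,6 \right)},-6 \right)} = 270 \left(-6 - 5\right)^{2} = 270 \left(-11\right)^{2} = 270 \cdot 121 = 32670$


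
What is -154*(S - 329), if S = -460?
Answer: 121506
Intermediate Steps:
-154*(S - 329) = -154*(-460 - 329) = -154*(-789) = 121506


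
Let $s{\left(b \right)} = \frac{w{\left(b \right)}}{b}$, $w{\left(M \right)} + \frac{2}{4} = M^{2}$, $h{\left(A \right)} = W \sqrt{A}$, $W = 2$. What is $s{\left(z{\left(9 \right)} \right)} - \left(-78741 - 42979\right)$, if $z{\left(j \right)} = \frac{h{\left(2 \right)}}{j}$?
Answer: $121720 - \frac{65 \sqrt{2}}{72} \approx 1.2172 \cdot 10^{5}$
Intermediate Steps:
$h{\left(A \right)} = 2 \sqrt{A}$
$w{\left(M \right)} = - \frac{1}{2} + M^{2}$
$z{\left(j \right)} = \frac{2 \sqrt{2}}{j}$
$s{\left(b \right)} = \frac{- \frac{1}{2} + b^{2}}{b}$
$s{\left(z{\left(9 \right)} \right)} - \left(-78741 - 42979\right) = \left(\frac{2 \sqrt{2}}{9} - \frac{1}{2 \frac{2 \sqrt{2}}{9}}\right) - \left(-78741 - 42979\right) = \left(2 \sqrt{2} \cdot \frac{1}{9} - \frac{1}{2 \cdot 2 \sqrt{2} \cdot \frac{1}{9}}\right) - -121720 = \left(\frac{2 \sqrt{2}}{9} - \frac{1}{2 \frac{2 \sqrt{2}}{9}}\right) + 121720 = \left(\frac{2 \sqrt{2}}{9} - \frac{\frac{9}{4} \sqrt{2}}{2}\right) + 121720 = \left(\frac{2 \sqrt{2}}{9} - \frac{9 \sqrt{2}}{8}\right) + 121720 = - \frac{65 \sqrt{2}}{72} + 121720 = 121720 - \frac{65 \sqrt{2}}{72}$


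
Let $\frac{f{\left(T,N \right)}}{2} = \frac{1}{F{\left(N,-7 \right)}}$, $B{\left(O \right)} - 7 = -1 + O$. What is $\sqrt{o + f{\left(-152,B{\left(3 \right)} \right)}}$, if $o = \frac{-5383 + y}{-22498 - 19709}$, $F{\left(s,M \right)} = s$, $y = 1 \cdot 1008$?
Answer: $\frac{\sqrt{580529147}}{42207} \approx 0.57086$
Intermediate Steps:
$y = 1008$
$B{\left(O \right)} = 6 + O$ ($B{\left(O \right)} = 7 + \left(-1 + O\right) = 6 + O$)
$f{\left(T,N \right)} = \frac{2}{N}$
$o = \frac{4375}{42207}$ ($o = \frac{-5383 + 1008}{-22498 - 19709} = - \frac{4375}{-42207} = \left(-4375\right) \left(- \frac{1}{42207}\right) = \frac{4375}{42207} \approx 0.10366$)
$\sqrt{o + f{\left(-152,B{\left(3 \right)} \right)}} = \sqrt{\frac{4375}{42207} + \frac{2}{6 + 3}} = \sqrt{\frac{4375}{42207} + \frac{2}{9}} = \sqrt{\frac{41263}{126621}} = \frac{\sqrt{580529147}}{42207}$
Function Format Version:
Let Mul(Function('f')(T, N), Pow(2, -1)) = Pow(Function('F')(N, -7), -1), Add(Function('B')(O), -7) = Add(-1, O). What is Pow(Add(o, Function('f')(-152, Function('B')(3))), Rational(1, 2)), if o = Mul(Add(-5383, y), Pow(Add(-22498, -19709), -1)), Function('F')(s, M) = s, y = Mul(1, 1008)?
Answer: Mul(Rational(1, 42207), Pow(580529147, Rational(1, 2))) ≈ 0.57086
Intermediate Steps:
y = 1008
Function('B')(O) = Add(6, O) (Function('B')(O) = Add(7, Add(-1, O)) = Add(6, O))
Function('f')(T, N) = Mul(2, Pow(N, -1))
o = Rational(4375, 42207) (o = Mul(Add(-5383, 1008), Pow(Add(-22498, -19709), -1)) = Mul(-4375, Pow(-42207, -1)) = Mul(-4375, Rational(-1, 42207)) = Rational(4375, 42207) ≈ 0.10366)
Pow(Add(o, Function('f')(-152, Function('B')(3))), Rational(1, 2)) = Pow(Add(Rational(4375, 42207), Mul(2, Pow(Add(6, 3), -1))), Rational(1, 2)) = Pow(Add(Rational(4375, 42207), Mul(2, Pow(9, -1))), Rational(1, 2)) = Pow(Add(Rational(4375, 42207), Mul(2, Rational(1, 9))), Rational(1, 2)) = Pow(Add(Rational(4375, 42207), Rational(2, 9)), Rational(1, 2)) = Pow(Rational(41263, 126621), Rational(1, 2)) = Mul(Rational(1, 42207), Pow(580529147, Rational(1, 2)))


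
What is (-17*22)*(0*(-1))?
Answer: 0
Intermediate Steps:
(-17*22)*(0*(-1)) = -374*0 = 0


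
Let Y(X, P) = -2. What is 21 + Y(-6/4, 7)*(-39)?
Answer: 99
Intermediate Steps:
21 + Y(-6/4, 7)*(-39) = 21 - 2*(-39) = 21 + 78 = 99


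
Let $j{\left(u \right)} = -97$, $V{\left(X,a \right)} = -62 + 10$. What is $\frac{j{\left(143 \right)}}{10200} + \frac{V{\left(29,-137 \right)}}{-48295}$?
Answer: $- \frac{63911}{7578600} \approx -0.0084331$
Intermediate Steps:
$V{\left(X,a \right)} = -52$
$\frac{j{\left(143 \right)}}{10200} + \frac{V{\left(29,-137 \right)}}{-48295} = - \frac{97}{10200} - \frac{52}{-48295} = \left(-97\right) \frac{1}{10200} - - \frac{4}{3715} = - \frac{97}{10200} + \frac{4}{3715} = - \frac{63911}{7578600}$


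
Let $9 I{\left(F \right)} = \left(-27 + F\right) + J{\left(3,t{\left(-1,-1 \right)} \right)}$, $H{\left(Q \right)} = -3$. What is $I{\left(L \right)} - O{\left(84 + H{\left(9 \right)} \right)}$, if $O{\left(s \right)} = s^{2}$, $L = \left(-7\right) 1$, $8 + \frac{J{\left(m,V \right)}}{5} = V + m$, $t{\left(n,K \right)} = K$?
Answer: $- \frac{59113}{9} \approx -6568.1$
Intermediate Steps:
$J{\left(m,V \right)} = -40 + 5 V + 5 m$ ($J{\left(m,V \right)} = -40 + 5 \left(V + m\right) = -40 + \left(5 V + 5 m\right) = -40 + 5 V + 5 m$)
$L = -7$
$I{\left(F \right)} = - \frac{19}{3} + \frac{F}{9}$ ($I{\left(F \right)} = \frac{\left(-27 + F\right) + \left(-40 + 5 \left(-1\right) + 5 \cdot 3\right)}{9} = \frac{\left(-27 + F\right) - 30}{9} = \frac{-57 + F}{9} = - \frac{19}{3} + \frac{F}{9}$)
$I{\left(L \right)} - O{\left(84 + H{\left(9 \right)} \right)} = \left(- \frac{19}{3} + \frac{1}{9} \left(-7\right)\right) - \left(84 - 3\right)^{2} = \left(- \frac{19}{3} - \frac{7}{9}\right) - 81^{2} = - \frac{64}{9} - 6561 = - \frac{59113}{9}$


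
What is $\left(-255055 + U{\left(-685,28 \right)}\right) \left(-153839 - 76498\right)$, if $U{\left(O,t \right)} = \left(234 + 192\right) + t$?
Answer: $58644030537$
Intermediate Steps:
$U{\left(O,t \right)} = 426 + t$
$\left(-255055 + U{\left(-685,28 \right)}\right) \left(-153839 - 76498\right) = \left(-255055 + \left(426 + 28\right)\right) \left(-153839 - 76498\right) = \left(-255055 + 454\right) \left(-230337\right) = \left(-254601\right) \left(-230337\right) = 58644030537$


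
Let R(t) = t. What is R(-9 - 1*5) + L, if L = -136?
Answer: -150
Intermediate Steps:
R(-9 - 1*5) + L = (-9 - 1*5) - 136 = (-9 - 5) - 136 = -14 - 136 = -150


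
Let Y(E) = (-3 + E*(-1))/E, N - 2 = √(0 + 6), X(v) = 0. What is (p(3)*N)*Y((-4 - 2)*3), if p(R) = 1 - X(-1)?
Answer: -5/3 - 5*√6/6 ≈ -3.7079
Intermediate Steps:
N = 2 + √6 (N = 2 + √(0 + 6) = 2 + √6 ≈ 4.4495)
p(R) = 1 (p(R) = 1 - 1*0 = 1 + 0 = 1)
Y(E) = (-3 - E)/E
(p(3)*N)*Y((-4 - 2)*3) = (1*(2 + √6))*((-3 - (-4 - 2)*3)/(((-4 - 2)*3))) = (2 + √6)*((-3 - (-6)*3)/((-6*3))) = (2 + √6)*((-3 - 1*(-18))/(-18)) = (2 + √6)*(-(-3 + 18)/18) = (2 + √6)*(-1/18*15) = (2 + √6)*(-⅚) = -5/3 - 5*√6/6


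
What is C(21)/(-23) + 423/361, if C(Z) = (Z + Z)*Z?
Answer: -308673/8303 ≈ -37.176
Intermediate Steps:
C(Z) = 2*Z² (C(Z) = (2*Z)*Z = 2*Z²)
C(21)/(-23) + 423/361 = (2*21²)/(-23) + 423/361 = (2*441)*(-1/23) + 423*(1/361) = 882*(-1/23) + 423/361 = -882/23 + 423/361 = -308673/8303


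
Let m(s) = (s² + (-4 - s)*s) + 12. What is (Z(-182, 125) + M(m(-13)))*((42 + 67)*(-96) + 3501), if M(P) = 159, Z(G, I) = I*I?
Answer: -109903992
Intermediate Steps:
m(s) = 12 + s² + s*(-4 - s) (m(s) = (s² + s*(-4 - s)) + 12 = 12 + s² + s*(-4 - s))
Z(G, I) = I²
(Z(-182, 125) + M(m(-13)))*((42 + 67)*(-96) + 3501) = (125² + 159)*((42 + 67)*(-96) + 3501) = (15625 + 159)*(109*(-96) + 3501) = 15784*(-10464 + 3501) = 15784*(-6963) = -109903992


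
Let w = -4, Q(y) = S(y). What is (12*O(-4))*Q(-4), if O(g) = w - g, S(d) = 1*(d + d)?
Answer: 0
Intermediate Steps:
S(d) = 2*d (S(d) = 1*(2*d) = 2*d)
Q(y) = 2*y
O(g) = -4 - g
(12*O(-4))*Q(-4) = (12*(-4 - 1*(-4)))*(2*(-4)) = (12*(-4 + 4))*(-8) = (12*0)*(-8) = 0*(-8) = 0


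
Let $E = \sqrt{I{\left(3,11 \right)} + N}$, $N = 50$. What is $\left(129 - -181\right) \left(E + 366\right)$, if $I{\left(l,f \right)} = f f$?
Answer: $113460 + 930 \sqrt{19} \approx 1.1751 \cdot 10^{5}$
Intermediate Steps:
$I{\left(l,f \right)} = f^{2}$
$E = 3 \sqrt{19}$ ($E = \sqrt{11^{2} + 50} = \sqrt{121 + 50} = \sqrt{171} = 3 \sqrt{19} \approx 13.077$)
$\left(129 - -181\right) \left(E + 366\right) = \left(129 - -181\right) \left(3 \sqrt{19} + 366\right) = \left(129 + 181\right) \left(366 + 3 \sqrt{19}\right) = 310 \left(366 + 3 \sqrt{19}\right) = 113460 + 930 \sqrt{19}$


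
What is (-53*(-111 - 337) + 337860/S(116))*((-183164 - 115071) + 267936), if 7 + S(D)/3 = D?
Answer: -81828994084/109 ≈ -7.5073e+8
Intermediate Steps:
S(D) = -21 + 3*D
(-53*(-111 - 337) + 337860/S(116))*((-183164 - 115071) + 267936) = (-53*(-111 - 337) + 337860/(-21 + 3*116))*((-183164 - 115071) + 267936) = (-53*(-448) + 337860/(-21 + 348))*(-298235 + 267936) = (23744 + 337860/327)*(-30299) = (23744 + 337860*(1/327))*(-30299) = (23744 + 112620/109)*(-30299) = (2700716/109)*(-30299) = -81828994084/109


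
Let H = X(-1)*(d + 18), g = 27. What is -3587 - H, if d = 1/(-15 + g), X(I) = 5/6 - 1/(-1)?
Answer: -260651/72 ≈ -3620.2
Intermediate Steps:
X(I) = 11/6 (X(I) = 5*(⅙) - 1*(-1) = ⅚ + 1 = 11/6)
d = 1/12 (d = 1/(-15 + 27) = 1/12 ≈ 0.083333)
H = 2387/72 (H = 11*(1/12 + 18)/6 = (11/6)*(217/12) = 2387/72 ≈ 33.153)
-3587 - H = -3587 - 1*2387/72 = -3587 - 2387/72 = -260651/72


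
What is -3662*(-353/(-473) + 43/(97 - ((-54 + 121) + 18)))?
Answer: -44996825/2838 ≈ -15855.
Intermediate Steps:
-3662*(-353/(-473) + 43/(97 - ((-54 + 121) + 18))) = -3662*(-353*(-1/473) + 43/(97 - (67 + 18))) = -3662*(353/473 + 43/(97 - 1*85)) = -3662*(353/473 + 43/(97 - 85)) = -3662*(353/473 + 43/12) = -3662*24575/5676 = -44996825/2838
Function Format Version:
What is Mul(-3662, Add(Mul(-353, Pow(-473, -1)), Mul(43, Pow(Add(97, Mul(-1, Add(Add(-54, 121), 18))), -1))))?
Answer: Rational(-44996825, 2838) ≈ -15855.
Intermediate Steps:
Mul(-3662, Add(Mul(-353, Pow(-473, -1)), Mul(43, Pow(Add(97, Mul(-1, Add(Add(-54, 121), 18))), -1)))) = Mul(-3662, Add(Mul(-353, Rational(-1, 473)), Mul(43, Pow(Add(97, Mul(-1, Add(67, 18))), -1)))) = Mul(-3662, Add(Rational(353, 473), Mul(43, Pow(Add(97, Mul(-1, 85)), -1)))) = Mul(-3662, Add(Rational(353, 473), Mul(43, Pow(Add(97, -85), -1)))) = Mul(-3662, Add(Rational(353, 473), Mul(43, Pow(12, -1)))) = Mul(-3662, Add(Rational(353, 473), Mul(43, Rational(1, 12)))) = Mul(-3662, Add(Rational(353, 473), Rational(43, 12))) = Mul(-3662, Rational(24575, 5676)) = Rational(-44996825, 2838)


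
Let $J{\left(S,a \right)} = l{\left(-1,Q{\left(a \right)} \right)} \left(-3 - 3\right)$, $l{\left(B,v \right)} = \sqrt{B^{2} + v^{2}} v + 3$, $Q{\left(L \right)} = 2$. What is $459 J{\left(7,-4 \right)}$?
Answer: $-8262 - 5508 \sqrt{5} \approx -20578.0$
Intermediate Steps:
$l{\left(B,v \right)} = 3 + v \sqrt{B^{2} + v^{2}}$ ($l{\left(B,v \right)} = v \sqrt{B^{2} + v^{2}} + 3 = 3 + v \sqrt{B^{2} + v^{2}}$)
$J{\left(S,a \right)} = -18 - 12 \sqrt{5}$ ($J{\left(S,a \right)} = \left(3 + 2 \sqrt{\left(-1\right)^{2} + 2^{2}}\right) \left(-3 - 3\right) = \left(3 + 2 \sqrt{1 + 4}\right) \left(-6\right) = \left(3 + 2 \sqrt{5}\right) \left(-6\right) = -18 - 12 \sqrt{5}$)
$459 J{\left(7,-4 \right)} = 459 \left(-18 - 12 \sqrt{5}\right) = -8262 - 5508 \sqrt{5}$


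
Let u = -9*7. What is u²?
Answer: 3969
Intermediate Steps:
u = -63
u² = (-63)² = 3969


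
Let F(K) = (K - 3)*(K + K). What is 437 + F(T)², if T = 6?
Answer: 1733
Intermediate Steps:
F(K) = 2*K*(-3 + K) (F(K) = (-3 + K)*(2*K) = 2*K*(-3 + K))
437 + F(T)² = 437 + (2*6*(-3 + 6))² = 437 + (2*6*3)² = 437 + 36² = 437 + 1296 = 1733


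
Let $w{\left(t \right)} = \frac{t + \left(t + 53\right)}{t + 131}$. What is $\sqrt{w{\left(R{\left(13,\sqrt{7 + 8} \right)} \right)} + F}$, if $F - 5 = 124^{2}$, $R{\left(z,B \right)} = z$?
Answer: $\frac{\sqrt{2214943}}{12} \approx 124.02$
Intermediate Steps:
$w{\left(t \right)} = \frac{53 + 2 t}{131 + t}$ ($w{\left(t \right)} = \frac{t + \left(53 + t\right)}{131 + t} = \frac{53 + 2 t}{131 + t}$)
$F = 15381$ ($F = 5 + 124^{2} = 5 + 15376 = 15381$)
$\sqrt{w{\left(R{\left(13,\sqrt{7 + 8} \right)} \right)} + F} = \sqrt{\frac{53 + 2 \cdot 13}{131 + 13} + 15381} = \sqrt{\frac{53 + 26}{144} + 15381} = \sqrt{\frac{1}{144} \cdot 79 + 15381} = \sqrt{\frac{79}{144} + 15381} = \sqrt{\frac{2214943}{144}} = \frac{\sqrt{2214943}}{12}$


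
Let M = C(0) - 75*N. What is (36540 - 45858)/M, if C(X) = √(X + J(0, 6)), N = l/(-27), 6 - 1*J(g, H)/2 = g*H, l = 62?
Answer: -32496525/600382 + 377379*√3/600382 ≈ -53.038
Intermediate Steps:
J(g, H) = 12 - 2*H*g (J(g, H) = 12 - 2*g*H = 12 - 2*H*g)
N = -62/27 (N = 62/(-27) = 62*(-1/27) = -62/27 ≈ -2.2963)
C(X) = √(12 + X) (C(X) = √(X + (12 - 2*6*0)) = √(X + (12 + 0)) = √(X + 12) = √(12 + X))
M = 1550/9 + 2*√3 (M = √(12 + 0) - 75*(-62/27) = √12 + 1550/9 = 2*√3 + 1550/9 = 1550/9 + 2*√3 ≈ 175.69)
(36540 - 45858)/M = (36540 - 45858)/(1550/9 + 2*√3) = -9318/(1550/9 + 2*√3)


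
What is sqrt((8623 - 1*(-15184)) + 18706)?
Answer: sqrt(42513) ≈ 206.19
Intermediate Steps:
sqrt((8623 - 1*(-15184)) + 18706) = sqrt((8623 + 15184) + 18706) = sqrt(23807 + 18706) = sqrt(42513)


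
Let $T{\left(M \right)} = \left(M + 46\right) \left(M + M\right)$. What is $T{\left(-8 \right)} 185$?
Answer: $-112480$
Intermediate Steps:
$T{\left(M \right)} = 2 M \left(46 + M\right)$ ($T{\left(M \right)} = \left(46 + M\right) 2 M = 2 M \left(46 + M\right)$)
$T{\left(-8 \right)} 185 = 2 \left(-8\right) \left(46 - 8\right) 185 = 2 \left(-8\right) 38 \cdot 185 = \left(-608\right) 185 = -112480$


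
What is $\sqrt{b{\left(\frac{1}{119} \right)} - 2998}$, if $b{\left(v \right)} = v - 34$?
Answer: $\frac{i \sqrt{42936033}}{119} \approx 55.064 i$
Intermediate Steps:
$b{\left(v \right)} = -34 + v$
$\sqrt{b{\left(\frac{1}{119} \right)} - 2998} = \sqrt{\left(-34 + \frac{1}{119}\right) - 2998} = \sqrt{- \frac{4045}{119} - 2998} = \sqrt{- \frac{360807}{119}} = \frac{i \sqrt{42936033}}{119}$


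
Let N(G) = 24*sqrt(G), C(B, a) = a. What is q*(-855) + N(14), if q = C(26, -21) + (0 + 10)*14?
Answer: -101745 + 24*sqrt(14) ≈ -1.0166e+5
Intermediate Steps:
q = 119 (q = -21 + (0 + 10)*14 = -21 + 10*14 = -21 + 140 = 119)
q*(-855) + N(14) = 119*(-855) + 24*sqrt(14) = -101745 + 24*sqrt(14)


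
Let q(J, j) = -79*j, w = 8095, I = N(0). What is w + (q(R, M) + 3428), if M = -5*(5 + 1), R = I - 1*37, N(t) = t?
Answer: 13893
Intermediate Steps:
I = 0
R = -37 (R = 0 - 1*37 = 0 - 37 = -37)
M = -30 (M = -5*6 = -30)
w + (q(R, M) + 3428) = 8095 + (-79*(-30) + 3428) = 8095 + (2370 + 3428) = 8095 + 5798 = 13893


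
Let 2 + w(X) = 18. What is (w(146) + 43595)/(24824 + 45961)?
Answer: 14537/23595 ≈ 0.61611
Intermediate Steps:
w(X) = 16 (w(X) = -2 + 18 = 16)
(w(146) + 43595)/(24824 + 45961) = (16 + 43595)/(24824 + 45961) = 43611/70785 = 43611*(1/70785) = 14537/23595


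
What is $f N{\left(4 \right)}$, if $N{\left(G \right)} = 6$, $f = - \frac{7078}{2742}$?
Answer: $- \frac{7078}{457} \approx -15.488$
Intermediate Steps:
$f = - \frac{3539}{1371}$ ($f = \left(-7078\right) \frac{1}{2742} = - \frac{3539}{1371} \approx -2.5813$)
$f N{\left(4 \right)} = \left(- \frac{3539}{1371}\right) 6 = - \frac{7078}{457}$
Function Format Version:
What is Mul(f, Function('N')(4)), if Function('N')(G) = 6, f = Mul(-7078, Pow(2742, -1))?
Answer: Rational(-7078, 457) ≈ -15.488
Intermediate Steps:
f = Rational(-3539, 1371) (f = Mul(-7078, Rational(1, 2742)) = Rational(-3539, 1371) ≈ -2.5813)
Mul(f, Function('N')(4)) = Mul(Rational(-3539, 1371), 6) = Rational(-7078, 457)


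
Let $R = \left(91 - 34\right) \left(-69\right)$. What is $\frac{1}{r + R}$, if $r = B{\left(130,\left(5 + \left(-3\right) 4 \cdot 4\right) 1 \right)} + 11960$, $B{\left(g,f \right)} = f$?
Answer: $\frac{1}{7984} \approx 0.00012525$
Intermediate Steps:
$R = -3933$ ($R = 57 \left(-69\right) = -3933$)
$r = 11917$ ($r = \left(5 + \left(-3\right) 4 \cdot 4\right) 1 + 11960 = \left(5 - 48\right) 1 + 11960 = \left(-43\right) 1 + 11960 = -43 + 11960 = 11917$)
$\frac{1}{r + R} = \frac{1}{11917 - 3933} = \frac{1}{7984}$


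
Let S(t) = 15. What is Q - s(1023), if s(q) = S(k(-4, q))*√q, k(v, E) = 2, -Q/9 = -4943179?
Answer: 44488611 - 15*√1023 ≈ 4.4488e+7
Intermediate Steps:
Q = 44488611 (Q = -9*(-4943179) = 44488611)
s(q) = 15*√q
Q - s(1023) = 44488611 - 15*√1023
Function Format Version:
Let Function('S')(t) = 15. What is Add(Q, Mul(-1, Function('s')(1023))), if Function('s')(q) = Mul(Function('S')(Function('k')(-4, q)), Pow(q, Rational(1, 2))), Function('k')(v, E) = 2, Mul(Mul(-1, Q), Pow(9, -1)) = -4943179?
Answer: Add(44488611, Mul(-15, Pow(1023, Rational(1, 2)))) ≈ 4.4488e+7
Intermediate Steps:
Q = 44488611 (Q = Mul(-9, -4943179) = 44488611)
Function('s')(q) = Mul(15, Pow(q, Rational(1, 2)))
Add(Q, Mul(-1, Function('s')(1023))) = Add(44488611, Mul(-1, Mul(15, Pow(1023, Rational(1, 2))))) = Add(44488611, Mul(-15, Pow(1023, Rational(1, 2))))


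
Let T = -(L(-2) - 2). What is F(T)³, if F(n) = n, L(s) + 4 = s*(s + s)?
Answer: -8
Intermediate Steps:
L(s) = -4 + 2*s² (L(s) = -4 + s*(s + s) = -4 + s*(2*s) = -4 + 2*s²)
T = -2 (T = -((-4 + 2*(-2)²) - 2) = -((-4 + 2*4) - 2) = -((-4 + 8) - 2) = -(4 - 2) = -1*2 = -2)
F(T)³ = (-2)³ = -8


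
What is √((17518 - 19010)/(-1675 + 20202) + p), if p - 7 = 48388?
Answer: √16611542992671/18527 ≈ 219.99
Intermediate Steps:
p = 48395 (p = 7 + 48388 = 48395)
√((17518 - 19010)/(-1675 + 20202) + p) = √((17518 - 19010)/(-1675 + 20202) + 48395) = √(-1492/18527 + 48395) = √(896612673/18527) = √16611542992671/18527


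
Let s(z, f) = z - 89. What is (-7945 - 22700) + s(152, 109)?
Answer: -30582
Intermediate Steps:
s(z, f) = -89 + z
(-7945 - 22700) + s(152, 109) = (-7945 - 22700) + (-89 + 152) = -30645 + 63 = -30582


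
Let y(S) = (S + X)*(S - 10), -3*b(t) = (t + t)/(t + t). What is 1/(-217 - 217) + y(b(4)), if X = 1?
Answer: -26917/3906 ≈ -6.8912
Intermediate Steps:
b(t) = -1/3 (b(t) = -(t + t)/(3*(t + t)) = -2*t/(3*(2*t)) = -2*t*1/(2*t)/3 = -1/3*1 = -1/3)
y(S) = (1 + S)*(-10 + S) (y(S) = (S + 1)*(S - 10) = (1 + S)*(-10 + S))
1/(-217 - 217) + y(b(4)) = 1/(-217 - 217) + (-10 + (-1/3)**2 - 9*(-1/3)) = 1/(-434) + (-10 + 1/9 + 3) = -1/434 - 62/9 = -26917/3906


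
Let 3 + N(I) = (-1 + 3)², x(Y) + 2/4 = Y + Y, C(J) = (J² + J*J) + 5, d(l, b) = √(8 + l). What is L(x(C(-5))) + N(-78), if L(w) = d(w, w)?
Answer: 1 + √470/2 ≈ 11.840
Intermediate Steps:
C(J) = 5 + 2*J² (C(J) = (J² + J²) + 5 = 2*J² + 5 = 5 + 2*J²)
x(Y) = -½ + 2*Y (x(Y) = -½ + (Y + Y) = -½ + 2*Y)
L(w) = √(8 + w)
N(I) = 1 (N(I) = -3 + (-1 + 3)² = -3 + 2² = -3 + 4 = 1)
L(x(C(-5))) + N(-78) = √(8 + (-½ + 2*(5 + 2*(-5)²))) + 1 = √(8 + (-½ + 2*(5 + 2*25))) + 1 = √(8 + (-½ + 2*(5 + 50))) + 1 = √(8 + (-½ + 2*55)) + 1 = √(8 + (-½ + 110)) + 1 = √(8 + 219/2) + 1 = √(235/2) + 1 = √470/2 + 1 = 1 + √470/2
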